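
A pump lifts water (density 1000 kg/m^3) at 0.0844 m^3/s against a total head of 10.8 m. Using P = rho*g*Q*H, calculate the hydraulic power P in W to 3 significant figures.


P = 1000 * 9.81 * 0.0844 * 10.8 = 8940 W
Therefore the hydraulic power P = 8940 W.


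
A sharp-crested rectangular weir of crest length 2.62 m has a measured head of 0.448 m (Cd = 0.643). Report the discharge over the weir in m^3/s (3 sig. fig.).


Approach: apply the rectangular weir equation, Q = (2/3)*Cd*L*sqrt(2g)*H^1.5.
Q = (2/3)*0.643*2.62*sqrt(2*9.81)*0.448^1.5 = 1.49 m^3/s
Therefore the discharge over the weir = 1.49 m^3/s.


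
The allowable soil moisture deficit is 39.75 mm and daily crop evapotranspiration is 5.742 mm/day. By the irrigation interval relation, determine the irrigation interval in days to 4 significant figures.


Approach: apply the irrigation interval relation, interval = SMD / ETc.
interval = 39.75 / 5.742 = 6.923 days
Therefore the irrigation interval = 6.923 days.


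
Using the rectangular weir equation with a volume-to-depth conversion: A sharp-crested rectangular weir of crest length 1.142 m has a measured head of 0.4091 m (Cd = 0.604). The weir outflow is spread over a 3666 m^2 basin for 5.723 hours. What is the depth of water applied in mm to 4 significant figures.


Approach: apply the rectangular weir equation with a volume-to-depth conversion, Q = (2/3)*Cd*L*sqrt(2g)*H^1.5; d = Q*t/A * 1000.
Step 1 — weir discharge:
  Q = (2/3)*0.604*1.142*sqrt(2*9.81)*0.4091^1.5 = 0.532973 m^3/s
Step 2 — volume: V = 0.532973 * 5.723*3600 = 10980.7 m^3
Step 3 — depth: d = V/A * 1000 = 10980.7/3666 * 1000 = 2995 mm
Therefore the depth of water applied = 2995 mm.


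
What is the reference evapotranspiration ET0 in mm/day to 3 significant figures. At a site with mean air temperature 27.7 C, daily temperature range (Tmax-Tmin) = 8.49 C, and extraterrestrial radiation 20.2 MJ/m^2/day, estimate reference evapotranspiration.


Approach: apply the Hargreaves-Samani method, ET0 = 0.0023*(Tmean+17.8)*sqrt(Tmax-Tmin)*0.408*Ra.
ET0 = 0.0023*(27.7+17.8)*sqrt(8.49)*0.408*20.2 = 2.51 mm/day
Therefore the reference evapotranspiration ET0 = 2.51 mm/day.


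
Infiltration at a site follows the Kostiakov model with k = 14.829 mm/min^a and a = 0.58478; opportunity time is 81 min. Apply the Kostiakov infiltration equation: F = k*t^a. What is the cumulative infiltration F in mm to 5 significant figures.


F = 14.829 * 81^0.58478 = 193.71 mm
Therefore the cumulative infiltration F = 193.71 mm.


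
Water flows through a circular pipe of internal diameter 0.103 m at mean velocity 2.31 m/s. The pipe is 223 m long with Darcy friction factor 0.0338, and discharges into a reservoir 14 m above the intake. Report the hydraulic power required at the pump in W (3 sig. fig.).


Approach: apply continuity + Darcy-Weisbach + hydraulic power, Q = A*v; hf = f*(L/D)*(v^2/(2g)); H = static + hf; P = rho*g*Q*H.
Step 1 — flow rate (continuity, Q = A*v):
  A = pi*(0.103/2)^2 = 0.0083323 m^2
  Q = 0.0083323 * 2.31 = 0.019248 m^3/s
Step 2 — friction head loss (Darcy-Weisbach):
  hf = 0.0338 * (223/0.103) * (2.31^2 / (2*9.81))
  hf = 19.903 m
Step 3 — total head: H = 14 + 19.903 = 33.903 m
Step 4 — hydraulic power (P = rho*g*Q*H):
  P = 1000 * 9.81 * 0.019248 * 33.903 = 6400 W
Therefore the hydraulic power required at the pump = 6400 W.


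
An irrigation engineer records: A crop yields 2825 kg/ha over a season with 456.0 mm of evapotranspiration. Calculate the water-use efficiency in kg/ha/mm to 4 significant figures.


Approach: apply the water-use efficiency ratio, WUE = yield/ET.
WUE = 2825 / 456.0 = 6.195 kg/ha/mm
Therefore the water-use efficiency = 6.195 kg/ha/mm.


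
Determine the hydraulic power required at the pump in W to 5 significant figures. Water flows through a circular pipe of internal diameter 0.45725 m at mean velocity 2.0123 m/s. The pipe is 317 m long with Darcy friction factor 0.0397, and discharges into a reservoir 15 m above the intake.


Approach: apply continuity + Darcy-Weisbach + hydraulic power, Q = A*v; hf = f*(L/D)*(v^2/(2g)); H = static + hf; P = rho*g*Q*H.
Step 1 — flow rate (continuity, Q = A*v):
  A = pi*(0.45725/2)^2 = 0.1642091 m^2
  Q = 0.1642091 * 2.0123 = 0.3304380 m^3/s
Step 2 — friction head loss (Darcy-Weisbach):
  hf = 0.0397 * (317/0.45725) * (2.0123^2 / (2*9.81))
  hf = 5.680447 m
Step 3 — total head: H = 15 + 5.680447 = 20.68045 m
Step 4 — hydraulic power (P = rho*g*Q*H):
  P = 1000 * 9.81 * 0.3304380 * 20.68045 = 67038 W
Therefore the hydraulic power required at the pump = 67038 W.


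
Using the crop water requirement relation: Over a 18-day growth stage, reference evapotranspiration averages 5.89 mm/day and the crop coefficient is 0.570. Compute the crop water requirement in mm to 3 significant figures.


Approach: apply the crop water requirement relation, CWR = ET0 * Kc * days.
CWR = 5.89 * 0.570 * 18 = 60.4 mm
Therefore the crop water requirement = 60.4 mm.


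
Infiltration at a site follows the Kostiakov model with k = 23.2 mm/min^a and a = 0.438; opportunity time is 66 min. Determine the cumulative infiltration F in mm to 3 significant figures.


Approach: apply the Kostiakov infiltration equation, F = k*t^a.
F = 23.2 * 66^0.438 = 145 mm
Therefore the cumulative infiltration F = 145 mm.


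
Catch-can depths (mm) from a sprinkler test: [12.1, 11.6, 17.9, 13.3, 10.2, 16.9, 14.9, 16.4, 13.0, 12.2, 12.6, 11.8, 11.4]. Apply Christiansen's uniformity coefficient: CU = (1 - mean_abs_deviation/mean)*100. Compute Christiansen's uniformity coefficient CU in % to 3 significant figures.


mean = 13.408 mm
mean |d_i - mean| = 1.9183 mm
CU = (1 - 1.9183/13.408)*100 = 85.7 %
Therefore Christiansen's uniformity coefficient CU = 85.7 %.


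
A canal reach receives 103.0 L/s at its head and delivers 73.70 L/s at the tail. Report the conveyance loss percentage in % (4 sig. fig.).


Approach: apply the conveyance loss ratio, loss% = ((Q_head - Q_tail)/Q_head)*100.
loss = ((103.0 - 73.70)/103.0)*100 = 28.45 %
Therefore the conveyance loss percentage = 28.45 %.


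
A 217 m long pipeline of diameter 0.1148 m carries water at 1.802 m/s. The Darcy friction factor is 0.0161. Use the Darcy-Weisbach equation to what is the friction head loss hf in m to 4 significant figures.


Approach: apply the Darcy-Weisbach equation, hf = f*(L/D)*(v^2/(2g)).
hf = 0.0161 * (217/0.1148) * (1.802^2 / (2*9.81))
hf = 5.037 m
Therefore the friction head loss hf = 5.037 m.


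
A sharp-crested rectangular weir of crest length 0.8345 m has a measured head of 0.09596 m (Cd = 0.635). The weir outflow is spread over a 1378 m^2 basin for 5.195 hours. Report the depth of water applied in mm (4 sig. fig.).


Approach: apply the rectangular weir equation with a volume-to-depth conversion, Q = (2/3)*Cd*L*sqrt(2g)*H^1.5; d = Q*t/A * 1000.
Step 1 — weir discharge:
  Q = (2/3)*0.635*0.8345*sqrt(2*9.81)*0.09596^1.5 = 0.0465151 m^3/s
Step 2 — volume: V = 0.0465151 * 5.195*3600 = 869.925 m^3
Step 3 — depth: d = V/A * 1000 = 869.925/1378 * 1000 = 631.3 mm
Therefore the depth of water applied = 631.3 mm.


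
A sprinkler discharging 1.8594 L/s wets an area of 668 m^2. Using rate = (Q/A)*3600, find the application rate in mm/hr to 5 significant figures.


rate = (1.8594 / 668) * 3600 = 10.021 mm/hr
Therefore the application rate = 10.021 mm/hr.


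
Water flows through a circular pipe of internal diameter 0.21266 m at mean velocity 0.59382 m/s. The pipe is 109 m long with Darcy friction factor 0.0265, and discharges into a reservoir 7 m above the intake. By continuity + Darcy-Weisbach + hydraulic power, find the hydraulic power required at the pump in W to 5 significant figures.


Approach: apply continuity + Darcy-Weisbach + hydraulic power, Q = A*v; hf = f*(L/D)*(v^2/(2g)); H = static + hf; P = rho*g*Q*H.
Step 1 — flow rate (continuity, Q = A*v):
  A = pi*(0.21266/2)^2 = 0.03551906 m^2
  Q = 0.03551906 * 0.59382 = 0.02109193 m^3/s
Step 2 — friction head loss (Darcy-Weisbach):
  hf = 0.0265 * (109/0.21266) * (0.59382^2 / (2*9.81))
  hf = 0.2441165 m
Step 3 — total head: H = 7 + 0.2441165 = 7.244117 m
Step 4 — hydraulic power (P = rho*g*Q*H):
  P = 1000 * 9.81 * 0.02109193 * 7.244117 = 1498.9 W
Therefore the hydraulic power required at the pump = 1498.9 W.


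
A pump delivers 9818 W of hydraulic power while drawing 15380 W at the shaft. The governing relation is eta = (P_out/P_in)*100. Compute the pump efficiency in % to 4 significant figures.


eta = (9818 / 15380) * 100 = 63.84 %
Therefore the pump efficiency = 63.84 %.


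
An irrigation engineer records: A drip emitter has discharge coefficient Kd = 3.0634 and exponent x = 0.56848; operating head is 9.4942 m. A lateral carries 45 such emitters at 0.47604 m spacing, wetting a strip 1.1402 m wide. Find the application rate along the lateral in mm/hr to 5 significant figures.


Approach: apply the emitter equation with a lateral mass balance, q = Kd*h^x; Q = n*q; rate = Q/(n*spacing*width).
Step 1 — single emitter flow (q = Kd*h^x):
  q = 3.0634 * 9.4942^0.56848 = 11.01208 L/hr
Step 2 — total lateral flow: Q = 45 * 11.01208 = 495.5435 L/hr
Step 3 — wetted area: A = 45 * 0.47604 * 1.1402 = 24.42514 m^2
Step 4 — application rate: Q/A = 495.5435/24.42514 = 20.288 mm/hr
Therefore the application rate along the lateral = 20.288 mm/hr.


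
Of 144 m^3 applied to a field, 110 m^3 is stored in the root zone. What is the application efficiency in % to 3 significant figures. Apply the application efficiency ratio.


Approach: apply the application efficiency ratio, Ea = (stored/applied)*100.
Ea = (110/144)*100 = 76.4 %
Therefore the application efficiency = 76.4 %.


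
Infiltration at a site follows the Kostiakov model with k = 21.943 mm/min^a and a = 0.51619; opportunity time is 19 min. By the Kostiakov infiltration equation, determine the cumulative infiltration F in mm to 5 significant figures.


Approach: apply the Kostiakov infiltration equation, F = k*t^a.
F = 21.943 * 19^0.51619 = 100.32 mm
Therefore the cumulative infiltration F = 100.32 mm.


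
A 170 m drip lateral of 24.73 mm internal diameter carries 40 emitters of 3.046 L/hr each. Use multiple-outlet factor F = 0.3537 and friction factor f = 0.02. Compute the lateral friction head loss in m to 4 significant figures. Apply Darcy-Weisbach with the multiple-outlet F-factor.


Approach: apply Darcy-Weisbach with the multiple-outlet F-factor, Q = n*q/(3600*1000) m^3/s; v = Q/A; hf = F*f*(L/D)*(v^2/(2g)).
Q = 40*3.046/(3600*1000) = 3.38444e-05 m^3/s
A = pi*(24.73e-3/2)^2 = 4.80328e-04 m^2, so v = Q/A = 0.0704611 m/s
hf = 0.3537*0.02*(170/0.02473)*(0.0704611^2/(2*9.81)) = 0.01231 m
Therefore the lateral friction head loss = 0.01231 m.


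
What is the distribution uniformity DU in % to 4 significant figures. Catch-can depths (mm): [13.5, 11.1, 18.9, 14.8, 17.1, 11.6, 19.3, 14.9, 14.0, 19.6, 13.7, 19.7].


Approach: apply the low-quarter distribution uniformity, DU = (mean of lowest quarter of readings / overall mean)*100.
sorted lowest 3 of 12: [11.1, 11.6, 13.5] -> mean = 12.0667 mm
overall mean = 15.6833 mm
DU = (12.0667/15.6833)*100 = 76.94 %
Therefore the distribution uniformity DU = 76.94 %.


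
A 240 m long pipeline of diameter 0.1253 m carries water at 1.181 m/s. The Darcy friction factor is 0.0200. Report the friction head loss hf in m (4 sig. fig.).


Approach: apply the Darcy-Weisbach equation, hf = f*(L/D)*(v^2/(2g)).
hf = 0.0200 * (240/0.1253) * (1.181^2 / (2*9.81))
hf = 2.723 m
Therefore the friction head loss hf = 2.723 m.


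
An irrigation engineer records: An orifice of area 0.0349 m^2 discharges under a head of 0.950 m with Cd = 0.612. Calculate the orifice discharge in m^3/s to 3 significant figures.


Approach: apply the orifice equation, Q = Cd*A*sqrt(2*g*h).
Q = 0.612 * 0.0349 * sqrt(2*9.81*0.950) = 0.0922 m^3/s
Therefore the orifice discharge = 0.0922 m^3/s.


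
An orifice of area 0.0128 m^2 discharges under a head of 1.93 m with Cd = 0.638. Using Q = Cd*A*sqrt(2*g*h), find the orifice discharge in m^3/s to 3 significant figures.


Q = 0.638 * 0.0128 * sqrt(2*9.81*1.93) = 0.0503 m^3/s
Therefore the orifice discharge = 0.0503 m^3/s.


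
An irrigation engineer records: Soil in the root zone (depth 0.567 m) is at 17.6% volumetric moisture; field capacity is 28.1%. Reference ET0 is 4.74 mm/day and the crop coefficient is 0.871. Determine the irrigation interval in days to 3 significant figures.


Approach: apply soil-water budget scheduling, SMD = (FC-theta)/100*depth*1000; ETc = ET0*Kc; interval = SMD/ETc.
Step 1 — soil moisture deficit:
  SMD = (28.1 - 17.6)/100 * 0.567 * 1000 = 59.535 mm
Step 2 — daily crop ET (ETc = ET0*Kc):
  ETc = 4.74 * 0.871 = 4.1285 mm/day
Step 3 — irrigation interval (SMD/ETc):
  interval = 59.535 / 4.1285 = 14.4 days
Therefore the irrigation interval = 14.4 days.


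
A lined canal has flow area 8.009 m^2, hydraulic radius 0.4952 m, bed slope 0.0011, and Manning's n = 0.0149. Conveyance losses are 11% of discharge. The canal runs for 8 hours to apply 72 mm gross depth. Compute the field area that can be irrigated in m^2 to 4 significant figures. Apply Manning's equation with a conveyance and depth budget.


Approach: apply Manning's equation with a conveyance and depth budget, Q = (1/n)*A*R^(2/3)*S^(1/2); Q_field = Q*(1-loss); Area = Q_field*t/(d/1000).
Step 1 — canal discharge (Manning's equation):
  Q = (1/0.0149) * 8.009 * 0.4952^(2/3) * 0.0011^(1/2) = 11.1586 m^3/s
Step 2 — delivered flow: Q_field = 11.1586*(1 - 11/100) = 9.93113 m^3/s
Step 3 — volume delivered: V = 9.93113 * 8*3600 = 286017 m^3
Step 4 — area served: A = V / (depth/1000) = 286017 / 0.072 = 3972000 m^2
Therefore the field area that can be irrigated = 3972000 m^2.


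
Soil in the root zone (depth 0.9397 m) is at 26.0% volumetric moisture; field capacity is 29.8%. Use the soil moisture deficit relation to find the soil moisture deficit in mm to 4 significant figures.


Approach: apply the soil moisture deficit relation, SMD = (FC - theta)/100 * depth * 1000.
SMD = (29.8 - 26.0)/100 * 0.9397 * 1000 = 35.71 mm
Therefore the soil moisture deficit = 35.71 mm.


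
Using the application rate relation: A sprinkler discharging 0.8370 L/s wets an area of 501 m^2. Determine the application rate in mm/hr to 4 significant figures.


Approach: apply the application rate relation, rate = (Q/A)*3600.
rate = (0.8370 / 501) * 3600 = 6.014 mm/hr
Therefore the application rate = 6.014 mm/hr.


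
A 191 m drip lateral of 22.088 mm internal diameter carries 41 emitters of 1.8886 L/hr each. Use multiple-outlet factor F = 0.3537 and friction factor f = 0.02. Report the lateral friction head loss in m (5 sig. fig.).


Approach: apply Darcy-Weisbach with the multiple-outlet F-factor, Q = n*q/(3600*1000) m^3/s; v = Q/A; hf = F*f*(L/D)*(v^2/(2g)).
Q = 41*1.8886/(3600*1000) = 2.150906e-05 m^3/s
A = pi*(22.088e-3/2)^2 = 3.831799e-04 m^2, so v = Q/A = 0.05613305 m/s
hf = 0.3537*0.02*(191/0.022088)*(0.05613305^2/(2*9.81)) = 0.0098238 m
Therefore the lateral friction head loss = 0.0098238 m.


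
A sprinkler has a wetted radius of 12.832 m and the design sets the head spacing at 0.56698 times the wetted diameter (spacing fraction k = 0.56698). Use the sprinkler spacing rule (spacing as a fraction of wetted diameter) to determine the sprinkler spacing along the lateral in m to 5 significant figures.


Approach: apply the sprinkler spacing rule (spacing as a fraction of wetted diameter), S = k*(2*R).
S = 0.56698 * (2 * 12.832) = 14.551 m
Therefore the sprinkler spacing along the lateral = 14.551 m.


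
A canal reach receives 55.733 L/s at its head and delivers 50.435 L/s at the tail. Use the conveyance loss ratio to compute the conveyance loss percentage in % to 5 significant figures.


Approach: apply the conveyance loss ratio, loss% = ((Q_head - Q_tail)/Q_head)*100.
loss = ((55.733 - 50.435)/55.733)*100 = 9.5060 %
Therefore the conveyance loss percentage = 9.5060 %.


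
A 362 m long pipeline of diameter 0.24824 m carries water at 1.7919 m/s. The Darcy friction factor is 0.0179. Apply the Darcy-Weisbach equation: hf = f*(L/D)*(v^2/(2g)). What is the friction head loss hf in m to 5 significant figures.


hf = 0.0179 * (362/0.24824) * (1.7919^2 / (2*9.81))
hf = 4.2719 m
Therefore the friction head loss hf = 4.2719 m.


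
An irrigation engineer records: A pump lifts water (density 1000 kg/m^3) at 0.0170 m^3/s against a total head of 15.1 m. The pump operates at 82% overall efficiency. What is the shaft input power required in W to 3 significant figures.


Approach: apply hydraulic power then efficiency conversion, P = rho*g*Q*H; P_in = P/eta.
Step 1 — hydraulic power (P = rho*g*Q*H):
  P = 1000 * 9.81 * 0.0170 * 15.1 = 2518.2 W
Step 2 — input power: P_in = P/eta = 2518.2 / 0.82 = 3070 W
Therefore the shaft input power required = 3070 W.


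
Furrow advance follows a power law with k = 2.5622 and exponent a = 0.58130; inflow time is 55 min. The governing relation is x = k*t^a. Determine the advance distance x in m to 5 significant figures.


x = 2.5622 * 55^0.58130 = 26.320 m
Therefore the advance distance x = 26.320 m.


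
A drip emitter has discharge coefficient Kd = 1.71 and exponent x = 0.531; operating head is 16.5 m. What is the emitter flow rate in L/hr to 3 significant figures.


Approach: apply the emitter characteristic equation, q = Kd * h^x.
q = 1.71 * 16.5^0.531 = 7.58 L/hr
Therefore the emitter flow rate = 7.58 L/hr.


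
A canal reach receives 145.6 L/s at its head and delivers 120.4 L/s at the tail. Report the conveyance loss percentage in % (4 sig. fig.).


Approach: apply the conveyance loss ratio, loss% = ((Q_head - Q_tail)/Q_head)*100.
loss = ((145.6 - 120.4)/145.6)*100 = 17.31 %
Therefore the conveyance loss percentage = 17.31 %.


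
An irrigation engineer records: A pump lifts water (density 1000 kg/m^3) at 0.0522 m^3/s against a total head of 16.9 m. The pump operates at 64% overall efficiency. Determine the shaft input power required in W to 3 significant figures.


Approach: apply hydraulic power then efficiency conversion, P = rho*g*Q*H; P_in = P/eta.
Step 1 — hydraulic power (P = rho*g*Q*H):
  P = 1000 * 9.81 * 0.0522 * 16.9 = 8654.2 W
Step 2 — input power: P_in = P/eta = 8654.2 / 0.64 = 13500 W
Therefore the shaft input power required = 13500 W.


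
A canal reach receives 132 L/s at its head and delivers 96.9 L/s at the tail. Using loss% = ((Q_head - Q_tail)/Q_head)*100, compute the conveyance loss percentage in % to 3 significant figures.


loss = ((132 - 96.9)/132)*100 = 26.6 %
Therefore the conveyance loss percentage = 26.6 %.


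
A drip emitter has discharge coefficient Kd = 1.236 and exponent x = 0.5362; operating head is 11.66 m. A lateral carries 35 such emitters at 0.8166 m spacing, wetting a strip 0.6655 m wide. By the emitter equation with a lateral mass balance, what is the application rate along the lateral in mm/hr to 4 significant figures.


Approach: apply the emitter equation with a lateral mass balance, q = Kd*h^x; Q = n*q; rate = Q/(n*spacing*width).
Step 1 — single emitter flow (q = Kd*h^x):
  q = 1.236 * 11.66^0.5362 = 4.61299 L/hr
Step 2 — total lateral flow: Q = 35 * 4.61299 = 161.455 L/hr
Step 3 — wetted area: A = 35 * 0.8166 * 0.6655 = 19.0207 m^2
Step 4 — application rate: Q/A = 161.455/19.0207 = 8.488 mm/hr
Therefore the application rate along the lateral = 8.488 mm/hr.


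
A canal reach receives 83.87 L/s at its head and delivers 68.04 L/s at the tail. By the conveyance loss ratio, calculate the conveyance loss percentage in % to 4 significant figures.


Approach: apply the conveyance loss ratio, loss% = ((Q_head - Q_tail)/Q_head)*100.
loss = ((83.87 - 68.04)/83.87)*100 = 18.87 %
Therefore the conveyance loss percentage = 18.87 %.


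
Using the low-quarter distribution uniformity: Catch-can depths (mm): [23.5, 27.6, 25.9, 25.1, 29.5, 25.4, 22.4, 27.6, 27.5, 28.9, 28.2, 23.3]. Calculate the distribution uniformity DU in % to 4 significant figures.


Approach: apply the low-quarter distribution uniformity, DU = (mean of lowest quarter of readings / overall mean)*100.
sorted lowest 3 of 12: [22.4, 23.3, 23.5] -> mean = 23.0667 mm
overall mean = 26.2417 mm
DU = (23.0667/26.2417)*100 = 87.90 %
Therefore the distribution uniformity DU = 87.90 %.


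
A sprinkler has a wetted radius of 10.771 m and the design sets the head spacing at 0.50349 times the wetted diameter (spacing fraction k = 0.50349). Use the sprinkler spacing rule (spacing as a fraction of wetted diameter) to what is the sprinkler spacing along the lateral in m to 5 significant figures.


Approach: apply the sprinkler spacing rule (spacing as a fraction of wetted diameter), S = k*(2*R).
S = 0.50349 * (2 * 10.771) = 10.846 m
Therefore the sprinkler spacing along the lateral = 10.846 m.


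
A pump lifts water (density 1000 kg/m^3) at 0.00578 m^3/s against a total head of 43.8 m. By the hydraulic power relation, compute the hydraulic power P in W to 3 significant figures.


Approach: apply the hydraulic power relation, P = rho*g*Q*H.
P = 1000 * 9.81 * 0.00578 * 43.8 = 2480 W
Therefore the hydraulic power P = 2480 W.


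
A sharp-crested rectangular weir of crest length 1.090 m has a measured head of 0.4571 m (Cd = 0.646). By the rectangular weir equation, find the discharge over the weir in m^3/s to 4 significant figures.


Approach: apply the rectangular weir equation, Q = (2/3)*Cd*L*sqrt(2g)*H^1.5.
Q = (2/3)*0.646*1.090*sqrt(2*9.81)*0.4571^1.5 = 0.6426 m^3/s
Therefore the discharge over the weir = 0.6426 m^3/s.


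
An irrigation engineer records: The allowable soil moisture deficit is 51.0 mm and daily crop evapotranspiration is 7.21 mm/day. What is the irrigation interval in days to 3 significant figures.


Approach: apply the irrigation interval relation, interval = SMD / ETc.
interval = 51.0 / 7.21 = 7.07 days
Therefore the irrigation interval = 7.07 days.


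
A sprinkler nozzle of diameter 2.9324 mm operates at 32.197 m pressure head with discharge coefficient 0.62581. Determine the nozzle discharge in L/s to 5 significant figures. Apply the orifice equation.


Approach: apply the orifice equation, Q = Cd*A*sqrt(2*g*h), A = pi*(d/2)^2.
A = pi*(2.9324e-3/2)^2 = 6.753615e-06 m^2
Q = 0.62581 * 6.753615e-06 * sqrt(2*9.81*32.197) * 1000 = 0.10623 L/s
Therefore the nozzle discharge = 0.10623 L/s.


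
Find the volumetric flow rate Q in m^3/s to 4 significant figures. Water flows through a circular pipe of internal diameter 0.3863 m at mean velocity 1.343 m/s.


Approach: apply the continuity equation for pipe flow, Q = A * v with A = pi*(D/2)^2.
A = pi*(0.3863/2)^2 = 0.117203 m^2
Q = 0.117203 * 1.343 = 0.1574 m^3/s
Therefore the volumetric flow rate Q = 0.1574 m^3/s.


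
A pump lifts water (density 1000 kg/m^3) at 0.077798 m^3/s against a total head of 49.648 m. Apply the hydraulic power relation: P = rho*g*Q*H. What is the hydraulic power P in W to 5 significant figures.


P = 1000 * 9.81 * 0.077798 * 49.648 = 37891 W
Therefore the hydraulic power P = 37891 W.


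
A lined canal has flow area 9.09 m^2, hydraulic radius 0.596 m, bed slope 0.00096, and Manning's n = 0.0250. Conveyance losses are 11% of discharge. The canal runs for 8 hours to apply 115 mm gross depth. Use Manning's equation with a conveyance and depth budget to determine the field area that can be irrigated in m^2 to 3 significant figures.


Approach: apply Manning's equation with a conveyance and depth budget, Q = (1/n)*A*R^(2/3)*S^(1/2); Q_field = Q*(1-loss); Area = Q_field*t/(d/1000).
Step 1 — canal discharge (Manning's equation):
  Q = (1/0.0250) * 9.09 * 0.596^(2/3) * 0.00096^(1/2) = 7.9785 m^3/s
Step 2 — delivered flow: Q_field = 7.9785*(1 - 11/100) = 7.1009 m^3/s
Step 3 — volume delivered: V = 7.1009 * 8*3600 = 204510 m^3
Step 4 — area served: A = V / (depth/1000) = 204510 / 0.115 = 1780000 m^2
Therefore the field area that can be irrigated = 1780000 m^2.


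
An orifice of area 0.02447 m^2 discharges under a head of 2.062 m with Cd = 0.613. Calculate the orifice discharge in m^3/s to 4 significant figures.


Approach: apply the orifice equation, Q = Cd*A*sqrt(2*g*h).
Q = 0.613 * 0.02447 * sqrt(2*9.81*2.062) = 0.09541 m^3/s
Therefore the orifice discharge = 0.09541 m^3/s.


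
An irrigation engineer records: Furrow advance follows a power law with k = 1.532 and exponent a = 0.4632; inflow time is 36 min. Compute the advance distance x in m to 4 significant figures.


Approach: apply the power-law advance function, x = k*t^a.
x = 1.532 * 36^0.4632 = 8.056 m
Therefore the advance distance x = 8.056 m.


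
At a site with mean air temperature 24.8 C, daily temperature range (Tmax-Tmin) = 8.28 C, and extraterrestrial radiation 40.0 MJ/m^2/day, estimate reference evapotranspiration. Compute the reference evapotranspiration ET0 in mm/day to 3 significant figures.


Approach: apply the Hargreaves-Samani method, ET0 = 0.0023*(Tmean+17.8)*sqrt(Tmax-Tmin)*0.408*Ra.
ET0 = 0.0023*(24.8+17.8)*sqrt(8.28)*0.408*40.0 = 4.60 mm/day
Therefore the reference evapotranspiration ET0 = 4.60 mm/day.


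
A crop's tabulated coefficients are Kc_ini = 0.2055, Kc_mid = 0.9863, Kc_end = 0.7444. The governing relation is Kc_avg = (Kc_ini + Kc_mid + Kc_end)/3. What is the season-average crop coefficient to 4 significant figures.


Kc_avg = (0.2055 + 0.9863 + 0.7444)/3 = 0.6454
Therefore the season-average crop coefficient = 0.6454.


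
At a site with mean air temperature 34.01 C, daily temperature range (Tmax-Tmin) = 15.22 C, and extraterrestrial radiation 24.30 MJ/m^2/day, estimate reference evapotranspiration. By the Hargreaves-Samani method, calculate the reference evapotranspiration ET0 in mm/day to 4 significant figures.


Approach: apply the Hargreaves-Samani method, ET0 = 0.0023*(Tmean+17.8)*sqrt(Tmax-Tmin)*0.408*Ra.
ET0 = 0.0023*(34.01+17.8)*sqrt(15.22)*0.408*24.30 = 4.609 mm/day
Therefore the reference evapotranspiration ET0 = 4.609 mm/day.


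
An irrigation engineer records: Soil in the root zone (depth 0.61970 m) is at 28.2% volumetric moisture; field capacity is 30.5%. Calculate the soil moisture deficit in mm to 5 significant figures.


Approach: apply the soil moisture deficit relation, SMD = (FC - theta)/100 * depth * 1000.
SMD = (30.5 - 28.2)/100 * 0.61970 * 1000 = 14.253 mm
Therefore the soil moisture deficit = 14.253 mm.


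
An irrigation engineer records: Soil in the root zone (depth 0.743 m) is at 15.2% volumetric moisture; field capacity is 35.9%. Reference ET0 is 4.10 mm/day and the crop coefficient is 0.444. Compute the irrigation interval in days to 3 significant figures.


Approach: apply soil-water budget scheduling, SMD = (FC-theta)/100*depth*1000; ETc = ET0*Kc; interval = SMD/ETc.
Step 1 — soil moisture deficit:
  SMD = (35.9 - 15.2)/100 * 0.743 * 1000 = 153.80 mm
Step 2 — daily crop ET (ETc = ET0*Kc):
  ETc = 4.10 * 0.444 = 1.8204 mm/day
Step 3 — irrigation interval (SMD/ETc):
  interval = 153.80 / 1.8204 = 84.5 days
Therefore the irrigation interval = 84.5 days.


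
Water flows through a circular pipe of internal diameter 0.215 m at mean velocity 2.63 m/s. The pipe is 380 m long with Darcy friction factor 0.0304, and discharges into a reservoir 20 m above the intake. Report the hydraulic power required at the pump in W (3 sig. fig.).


Approach: apply continuity + Darcy-Weisbach + hydraulic power, Q = A*v; hf = f*(L/D)*(v^2/(2g)); H = static + hf; P = rho*g*Q*H.
Step 1 — flow rate (continuity, Q = A*v):
  A = pi*(0.215/2)^2 = 0.036305 m^2
  Q = 0.036305 * 2.63 = 0.095482 m^3/s
Step 2 — friction head loss (Darcy-Weisbach):
  hf = 0.0304 * (380/0.215) * (2.63^2 / (2*9.81))
  hf = 18.942 m
Step 3 — total head: H = 20 + 18.942 = 38.942 m
Step 4 — hydraulic power (P = rho*g*Q*H):
  P = 1000 * 9.81 * 0.095482 * 38.942 = 36500 W
Therefore the hydraulic power required at the pump = 36500 W.


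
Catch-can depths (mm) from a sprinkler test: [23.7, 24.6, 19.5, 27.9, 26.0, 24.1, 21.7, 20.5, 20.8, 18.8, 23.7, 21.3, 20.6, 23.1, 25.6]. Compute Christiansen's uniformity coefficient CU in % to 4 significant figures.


Approach: apply Christiansen's uniformity coefficient, CU = (1 - mean_abs_deviation/mean)*100.
mean = 22.7933 mm
mean |d_i - mean| = 2.18044 mm
CU = (1 - 2.18044/22.7933)*100 = 90.43 %
Therefore Christiansen's uniformity coefficient CU = 90.43 %.


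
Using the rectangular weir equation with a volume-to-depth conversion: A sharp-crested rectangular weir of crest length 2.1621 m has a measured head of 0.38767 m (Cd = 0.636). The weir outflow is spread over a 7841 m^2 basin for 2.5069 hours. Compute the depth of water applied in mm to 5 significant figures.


Approach: apply the rectangular weir equation with a volume-to-depth conversion, Q = (2/3)*Cd*L*sqrt(2g)*H^1.5; d = Q*t/A * 1000.
Step 1 — weir discharge:
  Q = (2/3)*0.636*2.1621*sqrt(2*9.81)*0.38767^1.5 = 0.9801317 m^3/s
Step 2 — volume: V = 0.9801317 * 2.5069*3600 = 8845.532 m^3
Step 3 — depth: d = V/A * 1000 = 8845.532/7841 * 1000 = 1128.1 mm
Therefore the depth of water applied = 1128.1 mm.


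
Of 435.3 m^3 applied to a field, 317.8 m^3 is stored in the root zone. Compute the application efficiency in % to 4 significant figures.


Approach: apply the application efficiency ratio, Ea = (stored/applied)*100.
Ea = (317.8/435.3)*100 = 73.01 %
Therefore the application efficiency = 73.01 %.


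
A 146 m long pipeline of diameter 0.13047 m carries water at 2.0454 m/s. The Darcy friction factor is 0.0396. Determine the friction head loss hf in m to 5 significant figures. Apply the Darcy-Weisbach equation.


Approach: apply the Darcy-Weisbach equation, hf = f*(L/D)*(v^2/(2g)).
hf = 0.0396 * (146/0.13047) * (2.0454^2 / (2*9.81))
hf = 9.4492 m
Therefore the friction head loss hf = 9.4492 m.


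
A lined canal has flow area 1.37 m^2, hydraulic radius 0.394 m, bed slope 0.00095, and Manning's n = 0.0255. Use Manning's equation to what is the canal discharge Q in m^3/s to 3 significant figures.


Approach: apply Manning's equation, Q = (1/n)*A*R^(2/3)*S^(1/2).
Q = (1/0.0255) * 1.37 * 0.394^(2/3) * 0.00095^(1/2) = 0.890 m^3/s
Therefore the canal discharge Q = 0.890 m^3/s.


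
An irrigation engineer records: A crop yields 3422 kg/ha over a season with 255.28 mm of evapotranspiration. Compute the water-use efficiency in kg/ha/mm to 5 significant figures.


Approach: apply the water-use efficiency ratio, WUE = yield/ET.
WUE = 3422 / 255.28 = 13.405 kg/ha/mm
Therefore the water-use efficiency = 13.405 kg/ha/mm.


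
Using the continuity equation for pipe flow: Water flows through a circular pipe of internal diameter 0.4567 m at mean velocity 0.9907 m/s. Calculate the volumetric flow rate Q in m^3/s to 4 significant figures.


Approach: apply the continuity equation for pipe flow, Q = A * v with A = pi*(D/2)^2.
A = pi*(0.4567/2)^2 = 0.163814 m^2
Q = 0.163814 * 0.9907 = 0.1623 m^3/s
Therefore the volumetric flow rate Q = 0.1623 m^3/s.


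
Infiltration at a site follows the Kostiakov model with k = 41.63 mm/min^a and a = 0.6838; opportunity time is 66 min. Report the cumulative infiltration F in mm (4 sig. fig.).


Approach: apply the Kostiakov infiltration equation, F = k*t^a.
F = 41.63 * 66^0.6838 = 730.5 mm
Therefore the cumulative infiltration F = 730.5 mm.


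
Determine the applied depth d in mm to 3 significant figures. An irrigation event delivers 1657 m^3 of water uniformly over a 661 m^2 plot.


Approach: apply depth from volume over area, d = (V/A)*1000.
d = (1657 / 661) * 1000 = 2510 mm
Therefore the applied depth d = 2510 mm.


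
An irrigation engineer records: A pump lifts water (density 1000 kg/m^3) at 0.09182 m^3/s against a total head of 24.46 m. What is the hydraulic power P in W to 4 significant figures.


Approach: apply the hydraulic power relation, P = rho*g*Q*H.
P = 1000 * 9.81 * 0.09182 * 24.46 = 22030 W
Therefore the hydraulic power P = 22030 W.


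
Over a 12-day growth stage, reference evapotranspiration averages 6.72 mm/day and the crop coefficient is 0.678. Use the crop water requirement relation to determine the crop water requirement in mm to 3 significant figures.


Approach: apply the crop water requirement relation, CWR = ET0 * Kc * days.
CWR = 6.72 * 0.678 * 12 = 54.7 mm
Therefore the crop water requirement = 54.7 mm.


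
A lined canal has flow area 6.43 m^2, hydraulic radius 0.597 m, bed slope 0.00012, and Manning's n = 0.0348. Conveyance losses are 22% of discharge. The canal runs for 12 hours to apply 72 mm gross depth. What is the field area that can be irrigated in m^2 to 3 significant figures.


Approach: apply Manning's equation with a conveyance and depth budget, Q = (1/n)*A*R^(2/3)*S^(1/2); Q_field = Q*(1-loss); Area = Q_field*t/(d/1000).
Step 1 — canal discharge (Manning's equation):
  Q = (1/0.0348) * 6.43 * 0.597^(2/3) * 0.00012^(1/2) = 1.4351 m^3/s
Step 2 — delivered flow: Q_field = 1.4351*(1 - 22/100) = 1.1194 m^3/s
Step 3 — volume delivered: V = 1.1194 * 12*3600 = 48356 m^3
Step 4 — area served: A = V / (depth/1000) = 48356 / 0.072 = 672000 m^2
Therefore the field area that can be irrigated = 672000 m^2.


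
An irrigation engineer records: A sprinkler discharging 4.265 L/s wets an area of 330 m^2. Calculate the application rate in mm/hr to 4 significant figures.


Approach: apply the application rate relation, rate = (Q/A)*3600.
rate = (4.265 / 330) * 3600 = 46.53 mm/hr
Therefore the application rate = 46.53 mm/hr.


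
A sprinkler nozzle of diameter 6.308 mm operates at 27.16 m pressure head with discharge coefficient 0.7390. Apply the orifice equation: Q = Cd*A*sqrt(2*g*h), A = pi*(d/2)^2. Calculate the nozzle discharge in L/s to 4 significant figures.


A = pi*(6.308e-3/2)^2 = 3.12517e-05 m^2
Q = 0.7390 * 3.12517e-05 * sqrt(2*9.81*27.16) * 1000 = 0.5331 L/s
Therefore the nozzle discharge = 0.5331 L/s.


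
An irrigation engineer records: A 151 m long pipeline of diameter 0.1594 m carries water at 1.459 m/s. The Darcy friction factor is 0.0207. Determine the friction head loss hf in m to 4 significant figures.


Approach: apply the Darcy-Weisbach equation, hf = f*(L/D)*(v^2/(2g)).
hf = 0.0207 * (151/0.1594) * (1.459^2 / (2*9.81))
hf = 2.128 m
Therefore the friction head loss hf = 2.128 m.


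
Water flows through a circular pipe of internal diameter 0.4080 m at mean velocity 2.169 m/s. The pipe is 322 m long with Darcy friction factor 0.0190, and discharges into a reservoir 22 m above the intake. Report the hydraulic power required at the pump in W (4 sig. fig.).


Approach: apply continuity + Darcy-Weisbach + hydraulic power, Q = A*v; hf = f*(L/D)*(v^2/(2g)); H = static + hf; P = rho*g*Q*H.
Step 1 — flow rate (continuity, Q = A*v):
  A = pi*(0.4080/2)^2 = 0.130741 m^2
  Q = 0.130741 * 2.169 = 0.283576 m^3/s
Step 2 — friction head loss (Darcy-Weisbach):
  hf = 0.0190 * (322/0.4080) * (2.169^2 / (2*9.81))
  hf = 3.59558 m
Step 3 — total head: H = 22 + 3.59558 = 25.5956 m
Step 4 — hydraulic power (P = rho*g*Q*H):
  P = 1000 * 9.81 * 0.283576 * 25.5956 = 71200 W
Therefore the hydraulic power required at the pump = 71200 W.


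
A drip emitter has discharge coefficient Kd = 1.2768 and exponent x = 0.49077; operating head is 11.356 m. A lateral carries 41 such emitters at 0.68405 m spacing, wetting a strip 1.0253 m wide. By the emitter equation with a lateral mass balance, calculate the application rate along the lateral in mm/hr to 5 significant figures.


Approach: apply the emitter equation with a lateral mass balance, q = Kd*h^x; Q = n*q; rate = Q/(n*spacing*width).
Step 1 — single emitter flow (q = Kd*h^x):
  q = 1.2768 * 11.356^0.49077 = 4.207226 L/hr
Step 2 — total lateral flow: Q = 41 * 4.207226 = 172.4963 L/hr
Step 3 — wetted area: A = 41 * 0.68405 * 1.0253 = 28.75562 m^2
Step 4 — application rate: Q/A = 172.4963/28.75562 = 5.9987 mm/hr
Therefore the application rate along the lateral = 5.9987 mm/hr.


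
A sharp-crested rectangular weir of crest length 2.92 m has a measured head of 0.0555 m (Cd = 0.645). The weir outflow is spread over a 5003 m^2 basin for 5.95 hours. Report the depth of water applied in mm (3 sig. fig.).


Approach: apply the rectangular weir equation with a volume-to-depth conversion, Q = (2/3)*Cd*L*sqrt(2g)*H^1.5; d = Q*t/A * 1000.
Step 1 — weir discharge:
  Q = (2/3)*0.645*2.92*sqrt(2*9.81)*0.0555^1.5 = 0.072718 m^3/s
Step 2 — volume: V = 0.072718 * 5.95*3600 = 1557.6 m^3
Step 3 — depth: d = V/A * 1000 = 1557.6/5003 * 1000 = 311 mm
Therefore the depth of water applied = 311 mm.


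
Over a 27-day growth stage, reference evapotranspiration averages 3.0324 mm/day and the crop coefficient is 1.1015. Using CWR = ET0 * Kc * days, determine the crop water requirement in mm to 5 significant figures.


CWR = 3.0324 * 1.1015 * 27 = 90.185 mm
Therefore the crop water requirement = 90.185 mm.


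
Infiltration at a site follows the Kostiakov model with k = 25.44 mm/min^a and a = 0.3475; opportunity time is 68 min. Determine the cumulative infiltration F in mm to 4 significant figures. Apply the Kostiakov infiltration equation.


Approach: apply the Kostiakov infiltration equation, F = k*t^a.
F = 25.44 * 68^0.3475 = 110.2 mm
Therefore the cumulative infiltration F = 110.2 mm.


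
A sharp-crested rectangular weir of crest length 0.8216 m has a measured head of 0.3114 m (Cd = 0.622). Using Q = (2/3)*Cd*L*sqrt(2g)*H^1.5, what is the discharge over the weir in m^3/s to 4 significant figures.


Q = (2/3)*0.622*0.8216*sqrt(2*9.81)*0.3114^1.5 = 0.2622 m^3/s
Therefore the discharge over the weir = 0.2622 m^3/s.


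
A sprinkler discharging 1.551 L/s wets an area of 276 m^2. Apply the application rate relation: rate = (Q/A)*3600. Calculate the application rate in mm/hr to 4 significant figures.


rate = (1.551 / 276) * 3600 = 20.23 mm/hr
Therefore the application rate = 20.23 mm/hr.


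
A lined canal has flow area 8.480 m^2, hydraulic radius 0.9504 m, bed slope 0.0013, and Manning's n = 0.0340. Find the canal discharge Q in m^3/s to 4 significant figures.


Approach: apply Manning's equation, Q = (1/n)*A*R^(2/3)*S^(1/2).
Q = (1/0.0340) * 8.480 * 0.9504^(2/3) * 0.0013^(1/2) = 8.693 m^3/s
Therefore the canal discharge Q = 8.693 m^3/s.


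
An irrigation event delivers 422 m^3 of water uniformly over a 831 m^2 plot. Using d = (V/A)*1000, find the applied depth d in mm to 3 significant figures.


d = (422 / 831) * 1000 = 508 mm
Therefore the applied depth d = 508 mm.


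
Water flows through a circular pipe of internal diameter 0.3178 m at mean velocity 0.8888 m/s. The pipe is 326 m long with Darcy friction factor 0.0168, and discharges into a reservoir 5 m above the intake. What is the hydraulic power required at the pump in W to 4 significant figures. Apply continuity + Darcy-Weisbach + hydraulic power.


Approach: apply continuity + Darcy-Weisbach + hydraulic power, Q = A*v; hf = f*(L/D)*(v^2/(2g)); H = static + hf; P = rho*g*Q*H.
Step 1 — flow rate (continuity, Q = A*v):
  A = pi*(0.3178/2)^2 = 0.0793227 m^2
  Q = 0.0793227 * 0.8888 = 0.0705020 m^3/s
Step 2 — friction head loss (Darcy-Weisbach):
  hf = 0.0168 * (326/0.3178) * (0.8888^2 / (2*9.81))
  hf = 0.693876 m
Step 3 — total head: H = 5 + 0.693876 = 5.69388 m
Step 4 — hydraulic power (P = rho*g*Q*H):
  P = 1000 * 9.81 * 0.0705020 * 5.69388 = 3938 W
Therefore the hydraulic power required at the pump = 3938 W.


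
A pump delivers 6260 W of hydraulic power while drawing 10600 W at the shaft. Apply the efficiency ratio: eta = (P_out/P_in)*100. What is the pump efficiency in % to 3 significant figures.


eta = (6260 / 10600) * 100 = 59.1 %
Therefore the pump efficiency = 59.1 %.


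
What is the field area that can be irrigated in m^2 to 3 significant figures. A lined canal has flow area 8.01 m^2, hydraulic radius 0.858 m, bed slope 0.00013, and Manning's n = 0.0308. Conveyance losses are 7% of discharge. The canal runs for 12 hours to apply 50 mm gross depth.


Approach: apply Manning's equation with a conveyance and depth budget, Q = (1/n)*A*R^(2/3)*S^(1/2); Q_field = Q*(1-loss); Area = Q_field*t/(d/1000).
Step 1 — canal discharge (Manning's equation):
  Q = (1/0.0308) * 8.01 * 0.858^(2/3) * 0.00013^(1/2) = 2.6774 m^3/s
Step 2 — delivered flow: Q_field = 2.6774*(1 - 7/100) = 2.4900 m^3/s
Step 3 — volume delivered: V = 2.4900 * 12*3600 = 107570 m^3
Step 4 — area served: A = V / (depth/1000) = 107570 / 0.05 = 2150000 m^2
Therefore the field area that can be irrigated = 2150000 m^2.
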